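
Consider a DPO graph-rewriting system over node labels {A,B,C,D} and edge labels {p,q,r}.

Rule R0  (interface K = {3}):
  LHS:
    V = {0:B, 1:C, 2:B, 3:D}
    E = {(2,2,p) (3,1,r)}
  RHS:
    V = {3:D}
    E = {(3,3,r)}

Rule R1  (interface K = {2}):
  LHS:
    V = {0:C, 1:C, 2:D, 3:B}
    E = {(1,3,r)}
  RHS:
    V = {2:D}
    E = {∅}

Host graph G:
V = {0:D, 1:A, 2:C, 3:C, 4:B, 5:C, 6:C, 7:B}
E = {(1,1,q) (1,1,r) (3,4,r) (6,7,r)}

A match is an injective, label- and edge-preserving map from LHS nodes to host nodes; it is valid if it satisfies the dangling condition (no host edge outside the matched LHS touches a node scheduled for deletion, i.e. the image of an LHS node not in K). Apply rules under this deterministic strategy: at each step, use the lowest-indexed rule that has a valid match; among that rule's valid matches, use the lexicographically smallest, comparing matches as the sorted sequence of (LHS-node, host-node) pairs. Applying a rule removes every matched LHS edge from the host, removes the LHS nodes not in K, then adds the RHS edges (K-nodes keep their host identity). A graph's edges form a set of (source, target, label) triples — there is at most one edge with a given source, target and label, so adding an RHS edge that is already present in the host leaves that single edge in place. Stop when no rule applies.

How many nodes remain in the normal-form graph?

Answer: 2

Derivation:
[0] host  ⇒  8 nodes, 4 edges  {1-q->1 1-r->1 3-r->4 6-r->7}
[1] R1 @ {0↦2, 1↦3, 2↦0, 3↦4}  ⇒  5 nodes, 3 edges  {1-q->1 1-r->1 6-r->7}
[2] R1 @ {0↦5, 1↦6, 2↦0, 3↦7}  ⇒  2 nodes, 2 edges  {1-q->1 1-r->1}
final graph: no rule applies after step 2
NF nodes: {0:D, 1:A}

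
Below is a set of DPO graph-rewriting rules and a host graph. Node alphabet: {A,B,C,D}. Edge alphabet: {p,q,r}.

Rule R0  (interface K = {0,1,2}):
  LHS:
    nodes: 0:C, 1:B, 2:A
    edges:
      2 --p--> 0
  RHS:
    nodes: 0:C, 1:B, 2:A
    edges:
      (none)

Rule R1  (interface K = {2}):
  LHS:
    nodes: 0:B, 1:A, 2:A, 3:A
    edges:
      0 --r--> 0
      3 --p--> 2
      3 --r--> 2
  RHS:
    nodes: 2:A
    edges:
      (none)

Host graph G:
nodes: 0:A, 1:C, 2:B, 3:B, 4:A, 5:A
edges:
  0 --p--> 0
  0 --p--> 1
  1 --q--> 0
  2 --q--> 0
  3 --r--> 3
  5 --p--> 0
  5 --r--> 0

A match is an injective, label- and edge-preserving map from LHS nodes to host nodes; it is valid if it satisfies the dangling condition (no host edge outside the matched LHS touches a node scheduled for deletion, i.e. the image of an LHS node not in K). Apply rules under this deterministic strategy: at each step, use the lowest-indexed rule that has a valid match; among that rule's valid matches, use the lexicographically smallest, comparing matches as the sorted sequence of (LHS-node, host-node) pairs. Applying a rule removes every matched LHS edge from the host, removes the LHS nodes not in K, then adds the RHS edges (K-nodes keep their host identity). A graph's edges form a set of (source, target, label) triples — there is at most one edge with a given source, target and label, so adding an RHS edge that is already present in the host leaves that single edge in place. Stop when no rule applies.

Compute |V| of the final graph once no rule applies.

Answer: 3

Rewrite trace:
initial: |V|=6 |E|=7  E = 0-p->0 0-p->1 1-q->0 2-q->0 3-r->3 5-p->0 5-r->0
step 1: apply R0 at {0↦1, 1↦2, 2↦0}  → |V|=6 |E|=6  E = 0-p->0 1-q->0 2-q->0 3-r->3 5-p->0 5-r->0
step 2: apply R1 at {0↦3, 1↦4, 2↦0, 3↦5}  → |V|=3 |E|=3  E = 0-p->0 1-q->0 2-q->0
halt: no rule applies after step 2
NF nodes: {0:A, 1:C, 2:B}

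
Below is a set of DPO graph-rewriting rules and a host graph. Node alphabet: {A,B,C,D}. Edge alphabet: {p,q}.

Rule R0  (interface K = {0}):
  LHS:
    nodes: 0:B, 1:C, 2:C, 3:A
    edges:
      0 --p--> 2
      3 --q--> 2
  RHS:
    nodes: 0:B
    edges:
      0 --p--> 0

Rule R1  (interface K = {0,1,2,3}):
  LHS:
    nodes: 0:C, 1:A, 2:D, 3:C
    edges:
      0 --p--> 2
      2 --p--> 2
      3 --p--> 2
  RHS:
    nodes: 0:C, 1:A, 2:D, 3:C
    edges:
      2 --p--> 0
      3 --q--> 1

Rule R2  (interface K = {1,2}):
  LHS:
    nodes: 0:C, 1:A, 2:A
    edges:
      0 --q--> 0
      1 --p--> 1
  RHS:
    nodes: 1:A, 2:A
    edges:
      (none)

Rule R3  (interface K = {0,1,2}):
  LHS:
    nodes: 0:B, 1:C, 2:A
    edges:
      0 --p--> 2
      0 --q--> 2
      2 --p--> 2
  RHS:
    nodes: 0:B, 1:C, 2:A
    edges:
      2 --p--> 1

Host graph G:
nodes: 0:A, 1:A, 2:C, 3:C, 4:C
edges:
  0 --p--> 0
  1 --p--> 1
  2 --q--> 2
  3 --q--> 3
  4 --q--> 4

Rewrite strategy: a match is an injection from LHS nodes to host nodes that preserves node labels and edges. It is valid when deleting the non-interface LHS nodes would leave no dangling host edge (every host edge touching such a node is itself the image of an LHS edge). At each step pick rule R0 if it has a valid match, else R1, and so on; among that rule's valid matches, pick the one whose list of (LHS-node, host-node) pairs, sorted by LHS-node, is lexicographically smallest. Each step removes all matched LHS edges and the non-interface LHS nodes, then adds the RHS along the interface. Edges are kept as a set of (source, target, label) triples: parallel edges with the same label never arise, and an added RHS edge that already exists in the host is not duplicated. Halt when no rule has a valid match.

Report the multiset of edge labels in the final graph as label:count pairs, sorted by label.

start.  V:5 E:5  edges: 0-p->0 1-p->1 2-q->2 3-q->3 4-q->4
1. fire R2 via {0↦2, 1↦0, 2↦1}  →  V:4 E:3  edges: 1-p->1 3-q->3 4-q->4
2. fire R2 via {0↦3, 1↦1, 2↦0}  →  V:3 E:1  edges: 4-q->4
normal form: no rule applies after step 2
NF edges: [(4, 4, 'q')]

Answer: q:1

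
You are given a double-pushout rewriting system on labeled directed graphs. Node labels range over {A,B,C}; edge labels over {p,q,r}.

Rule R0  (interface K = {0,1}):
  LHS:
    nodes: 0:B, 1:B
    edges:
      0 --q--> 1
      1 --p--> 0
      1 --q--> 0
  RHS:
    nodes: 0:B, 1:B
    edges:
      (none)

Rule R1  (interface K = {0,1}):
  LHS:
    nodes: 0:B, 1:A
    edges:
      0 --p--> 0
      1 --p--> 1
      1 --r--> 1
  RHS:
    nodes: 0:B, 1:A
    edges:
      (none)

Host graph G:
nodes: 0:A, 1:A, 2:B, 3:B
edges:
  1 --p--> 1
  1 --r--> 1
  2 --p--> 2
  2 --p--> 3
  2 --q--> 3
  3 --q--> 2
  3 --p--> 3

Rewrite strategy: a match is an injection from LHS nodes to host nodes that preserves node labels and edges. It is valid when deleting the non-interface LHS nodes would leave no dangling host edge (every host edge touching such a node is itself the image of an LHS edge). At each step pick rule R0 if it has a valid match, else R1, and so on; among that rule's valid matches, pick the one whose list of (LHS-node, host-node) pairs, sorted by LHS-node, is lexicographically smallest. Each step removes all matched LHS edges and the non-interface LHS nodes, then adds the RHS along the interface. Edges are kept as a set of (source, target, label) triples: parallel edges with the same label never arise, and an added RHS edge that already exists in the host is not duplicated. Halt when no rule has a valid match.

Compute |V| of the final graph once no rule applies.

start.  V:4 E:7  edges: 1-p->1 1-r->1 2-p->2 2-p->3 2-q->3 3-q->2 3-p->3
1. fire R0 via {0↦3, 1↦2}  →  V:4 E:4  edges: 1-p->1 1-r->1 2-p->2 3-p->3
2. fire R1 via {0↦2, 1↦1}  →  V:4 E:1  edges: 3-p->3
normal form: no rule applies after step 2
NF nodes: {0:A, 1:A, 2:B, 3:B}

Answer: 4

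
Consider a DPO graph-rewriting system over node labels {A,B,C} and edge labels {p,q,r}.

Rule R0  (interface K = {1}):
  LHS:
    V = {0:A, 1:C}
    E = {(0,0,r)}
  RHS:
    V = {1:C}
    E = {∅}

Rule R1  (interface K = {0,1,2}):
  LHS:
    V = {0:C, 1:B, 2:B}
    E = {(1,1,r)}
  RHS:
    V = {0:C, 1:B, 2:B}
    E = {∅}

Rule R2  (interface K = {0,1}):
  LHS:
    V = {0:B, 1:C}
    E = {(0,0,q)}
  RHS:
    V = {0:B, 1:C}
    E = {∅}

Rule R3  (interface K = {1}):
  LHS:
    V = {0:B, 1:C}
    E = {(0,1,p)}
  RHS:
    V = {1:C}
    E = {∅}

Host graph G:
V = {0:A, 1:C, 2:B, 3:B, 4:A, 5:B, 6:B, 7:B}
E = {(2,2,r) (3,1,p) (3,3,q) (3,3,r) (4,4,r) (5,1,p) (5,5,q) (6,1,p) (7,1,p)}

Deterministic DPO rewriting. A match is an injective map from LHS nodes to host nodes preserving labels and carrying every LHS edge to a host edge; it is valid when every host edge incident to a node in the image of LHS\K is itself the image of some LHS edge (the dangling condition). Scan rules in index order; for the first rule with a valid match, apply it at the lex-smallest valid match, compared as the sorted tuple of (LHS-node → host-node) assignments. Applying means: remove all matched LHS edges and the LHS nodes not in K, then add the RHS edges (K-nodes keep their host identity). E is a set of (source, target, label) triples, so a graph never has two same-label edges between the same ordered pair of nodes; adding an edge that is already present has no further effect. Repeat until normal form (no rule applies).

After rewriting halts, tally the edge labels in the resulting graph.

Answer: (no edges)

Steps:
[0] host  ⇒  8 nodes, 9 edges  {2-r->2 3-p->1 3-q->3 3-r->3 4-r->4 5-p->1 5-q->5 6-p->1 7-p->1}
[1] R0 @ {0↦4, 1↦1}  ⇒  7 nodes, 8 edges  {2-r->2 3-p->1 3-q->3 3-r->3 5-p->1 5-q->5 6-p->1 7-p->1}
[2] R1 @ {0↦1, 1↦2, 2↦3}  ⇒  7 nodes, 7 edges  {3-p->1 3-q->3 3-r->3 5-p->1 5-q->5 6-p->1 7-p->1}
[3] R1 @ {0↦1, 1↦3, 2↦2}  ⇒  7 nodes, 6 edges  {3-p->1 3-q->3 5-p->1 5-q->5 6-p->1 7-p->1}
[4] R2 @ {0↦3, 1↦1}  ⇒  7 nodes, 5 edges  {3-p->1 5-p->1 5-q->5 6-p->1 7-p->1}
[5] R2 @ {0↦5, 1↦1}  ⇒  7 nodes, 4 edges  {3-p->1 5-p->1 6-p->1 7-p->1}
[6] R3 @ {0↦3, 1↦1}  ⇒  6 nodes, 3 edges  {5-p->1 6-p->1 7-p->1}
[7] R3 @ {0↦5, 1↦1}  ⇒  5 nodes, 2 edges  {6-p->1 7-p->1}
[8] R3 @ {0↦6, 1↦1}  ⇒  4 nodes, 1 edges  {7-p->1}
[9] R3 @ {0↦7, 1↦1}  ⇒  3 nodes, 0 edges  {∅}
halt: no rule applies after step 9
NF edges: []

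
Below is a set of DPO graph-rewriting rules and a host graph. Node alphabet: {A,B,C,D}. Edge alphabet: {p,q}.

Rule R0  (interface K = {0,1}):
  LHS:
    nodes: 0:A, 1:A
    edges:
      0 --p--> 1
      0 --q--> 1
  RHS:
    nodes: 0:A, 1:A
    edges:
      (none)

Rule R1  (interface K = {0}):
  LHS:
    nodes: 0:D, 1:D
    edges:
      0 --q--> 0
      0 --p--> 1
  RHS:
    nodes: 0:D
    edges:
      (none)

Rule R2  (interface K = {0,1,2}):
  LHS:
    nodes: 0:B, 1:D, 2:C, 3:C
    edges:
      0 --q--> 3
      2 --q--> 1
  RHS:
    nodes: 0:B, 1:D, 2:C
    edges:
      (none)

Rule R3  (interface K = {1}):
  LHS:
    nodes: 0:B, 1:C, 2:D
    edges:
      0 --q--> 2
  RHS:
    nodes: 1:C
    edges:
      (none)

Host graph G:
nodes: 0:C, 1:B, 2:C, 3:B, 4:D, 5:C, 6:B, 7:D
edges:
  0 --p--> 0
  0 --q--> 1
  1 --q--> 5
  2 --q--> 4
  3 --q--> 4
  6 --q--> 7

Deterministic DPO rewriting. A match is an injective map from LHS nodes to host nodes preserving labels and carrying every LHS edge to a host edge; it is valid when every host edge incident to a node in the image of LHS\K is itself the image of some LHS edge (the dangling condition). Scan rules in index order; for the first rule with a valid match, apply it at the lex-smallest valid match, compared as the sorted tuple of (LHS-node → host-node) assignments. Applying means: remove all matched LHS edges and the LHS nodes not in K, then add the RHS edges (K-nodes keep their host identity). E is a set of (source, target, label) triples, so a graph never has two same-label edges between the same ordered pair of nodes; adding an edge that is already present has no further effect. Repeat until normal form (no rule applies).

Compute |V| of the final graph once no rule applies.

Answer: 3

Derivation:
initial: |V|=8 |E|=6  E = 0-p->0 0-q->1 1-q->5 2-q->4 3-q->4 6-q->7
step 1: apply R2 at {0↦1, 1↦4, 2↦2, 3↦5}  → |V|=7 |E|=4  E = 0-p->0 0-q->1 3-q->4 6-q->7
step 2: apply R3 at {0↦3, 1↦0, 2↦4}  → |V|=5 |E|=3  E = 0-p->0 0-q->1 6-q->7
step 3: apply R3 at {0↦6, 1↦0, 2↦7}  → |V|=3 |E|=2  E = 0-p->0 0-q->1
final graph: no rule applies after step 3
NF nodes: {0:C, 1:B, 2:C}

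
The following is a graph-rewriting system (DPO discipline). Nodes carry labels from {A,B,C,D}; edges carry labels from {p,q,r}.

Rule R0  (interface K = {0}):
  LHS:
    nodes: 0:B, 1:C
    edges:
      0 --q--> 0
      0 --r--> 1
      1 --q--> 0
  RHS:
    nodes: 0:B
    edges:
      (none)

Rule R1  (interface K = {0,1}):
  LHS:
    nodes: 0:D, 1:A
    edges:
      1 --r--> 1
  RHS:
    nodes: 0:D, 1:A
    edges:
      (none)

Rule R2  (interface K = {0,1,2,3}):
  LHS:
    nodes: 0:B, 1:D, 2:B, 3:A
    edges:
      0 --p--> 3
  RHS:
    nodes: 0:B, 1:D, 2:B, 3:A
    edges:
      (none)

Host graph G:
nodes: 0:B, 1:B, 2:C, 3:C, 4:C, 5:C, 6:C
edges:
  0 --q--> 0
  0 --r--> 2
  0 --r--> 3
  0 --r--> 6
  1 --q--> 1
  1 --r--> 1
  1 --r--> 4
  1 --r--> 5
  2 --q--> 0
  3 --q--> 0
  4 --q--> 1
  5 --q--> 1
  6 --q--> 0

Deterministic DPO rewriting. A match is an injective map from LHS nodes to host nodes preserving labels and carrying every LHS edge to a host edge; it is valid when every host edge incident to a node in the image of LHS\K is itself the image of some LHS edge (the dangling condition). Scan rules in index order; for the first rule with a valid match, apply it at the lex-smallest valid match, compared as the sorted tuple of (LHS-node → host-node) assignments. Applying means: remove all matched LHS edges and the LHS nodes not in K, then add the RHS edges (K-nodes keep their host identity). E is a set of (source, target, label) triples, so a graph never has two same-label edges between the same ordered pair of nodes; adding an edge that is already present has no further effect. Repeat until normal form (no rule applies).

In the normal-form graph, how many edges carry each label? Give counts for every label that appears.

initial: |V|=7 |E|=13  E = 0-q->0 0-r->2 0-r->3 0-r->6 1-q->1 1-r->1 1-r->4 1-r->5 2-q->0 3-q->0 4-q->1 5-q->1 6-q->0
step 1: apply R0 at {0↦0, 1↦2}  → |V|=6 |E|=10  E = 0-r->3 0-r->6 1-q->1 1-r->1 1-r->4 1-r->5 3-q->0 4-q->1 5-q->1 6-q->0
step 2: apply R0 at {0↦1, 1↦4}  → |V|=5 |E|=7  E = 0-r->3 0-r->6 1-r->1 1-r->5 3-q->0 5-q->1 6-q->0
normal form: no rule applies after step 2
NF edges: [(0, 3, 'r'), (0, 6, 'r'), (1, 1, 'r'), (1, 5, 'r'), (3, 0, 'q'), (5, 1, 'q'), (6, 0, 'q')]

Answer: q:3 r:4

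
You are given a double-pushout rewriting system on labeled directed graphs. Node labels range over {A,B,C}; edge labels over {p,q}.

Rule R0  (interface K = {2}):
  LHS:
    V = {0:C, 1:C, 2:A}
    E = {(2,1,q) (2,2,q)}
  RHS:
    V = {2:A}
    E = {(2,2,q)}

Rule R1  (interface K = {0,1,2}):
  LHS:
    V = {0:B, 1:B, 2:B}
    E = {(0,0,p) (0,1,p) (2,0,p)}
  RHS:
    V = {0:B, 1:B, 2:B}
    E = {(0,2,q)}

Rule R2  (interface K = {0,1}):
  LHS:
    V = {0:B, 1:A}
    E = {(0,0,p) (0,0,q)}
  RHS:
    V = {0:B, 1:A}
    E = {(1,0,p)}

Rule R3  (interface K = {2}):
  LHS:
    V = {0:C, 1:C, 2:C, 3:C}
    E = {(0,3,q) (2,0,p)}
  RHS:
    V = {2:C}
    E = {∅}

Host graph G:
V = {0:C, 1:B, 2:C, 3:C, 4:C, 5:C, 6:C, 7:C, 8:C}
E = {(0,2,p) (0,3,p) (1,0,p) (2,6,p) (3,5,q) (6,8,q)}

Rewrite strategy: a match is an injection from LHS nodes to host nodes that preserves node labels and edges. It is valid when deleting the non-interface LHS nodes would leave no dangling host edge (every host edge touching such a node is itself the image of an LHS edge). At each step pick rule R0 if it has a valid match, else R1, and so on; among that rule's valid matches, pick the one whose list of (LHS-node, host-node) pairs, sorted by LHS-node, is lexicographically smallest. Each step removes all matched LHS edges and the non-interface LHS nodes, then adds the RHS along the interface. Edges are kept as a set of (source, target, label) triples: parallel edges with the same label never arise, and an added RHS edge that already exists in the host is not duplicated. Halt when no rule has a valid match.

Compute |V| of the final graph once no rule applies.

start.  V:9 E:6  edges: 0-p->2 0-p->3 1-p->0 2-p->6 3-q->5 6-q->8
1. fire R3 via {0↦3, 1↦4, 2↦0, 3↦5}  →  V:6 E:4  edges: 0-p->2 1-p->0 2-p->6 6-q->8
2. fire R3 via {0↦6, 1↦7, 2↦2, 3↦8}  →  V:3 E:2  edges: 0-p->2 1-p->0
final graph: no rule applies after step 2
NF nodes: {0:C, 1:B, 2:C}

Answer: 3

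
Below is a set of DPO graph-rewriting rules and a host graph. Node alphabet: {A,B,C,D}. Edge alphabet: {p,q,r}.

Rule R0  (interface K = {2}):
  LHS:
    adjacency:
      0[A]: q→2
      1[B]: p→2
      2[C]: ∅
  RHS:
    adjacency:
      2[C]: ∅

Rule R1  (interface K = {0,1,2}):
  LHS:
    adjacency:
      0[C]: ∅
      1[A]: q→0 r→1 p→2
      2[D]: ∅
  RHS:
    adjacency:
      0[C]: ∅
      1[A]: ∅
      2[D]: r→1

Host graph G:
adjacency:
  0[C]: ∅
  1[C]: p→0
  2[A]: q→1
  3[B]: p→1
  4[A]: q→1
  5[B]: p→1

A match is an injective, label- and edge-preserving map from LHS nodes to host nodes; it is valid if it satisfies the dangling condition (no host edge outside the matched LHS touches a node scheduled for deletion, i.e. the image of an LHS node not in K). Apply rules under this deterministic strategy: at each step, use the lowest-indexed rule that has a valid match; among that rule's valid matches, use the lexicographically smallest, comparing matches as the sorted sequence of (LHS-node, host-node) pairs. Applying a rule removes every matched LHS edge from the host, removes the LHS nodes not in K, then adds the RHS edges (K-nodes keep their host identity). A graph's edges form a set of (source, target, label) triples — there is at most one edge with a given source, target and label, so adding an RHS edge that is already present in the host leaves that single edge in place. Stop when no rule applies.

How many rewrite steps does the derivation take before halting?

Answer: 2

Steps:
[0] host  ⇒  6 nodes, 5 edges  {1-p->0 2-q->1 3-p->1 4-q->1 5-p->1}
[1] R0 @ {0↦2, 1↦3, 2↦1}  ⇒  4 nodes, 3 edges  {1-p->0 4-q->1 5-p->1}
[2] R0 @ {0↦4, 1↦5, 2↦1}  ⇒  2 nodes, 1 edges  {1-p->0}
halt: no rule applies after step 2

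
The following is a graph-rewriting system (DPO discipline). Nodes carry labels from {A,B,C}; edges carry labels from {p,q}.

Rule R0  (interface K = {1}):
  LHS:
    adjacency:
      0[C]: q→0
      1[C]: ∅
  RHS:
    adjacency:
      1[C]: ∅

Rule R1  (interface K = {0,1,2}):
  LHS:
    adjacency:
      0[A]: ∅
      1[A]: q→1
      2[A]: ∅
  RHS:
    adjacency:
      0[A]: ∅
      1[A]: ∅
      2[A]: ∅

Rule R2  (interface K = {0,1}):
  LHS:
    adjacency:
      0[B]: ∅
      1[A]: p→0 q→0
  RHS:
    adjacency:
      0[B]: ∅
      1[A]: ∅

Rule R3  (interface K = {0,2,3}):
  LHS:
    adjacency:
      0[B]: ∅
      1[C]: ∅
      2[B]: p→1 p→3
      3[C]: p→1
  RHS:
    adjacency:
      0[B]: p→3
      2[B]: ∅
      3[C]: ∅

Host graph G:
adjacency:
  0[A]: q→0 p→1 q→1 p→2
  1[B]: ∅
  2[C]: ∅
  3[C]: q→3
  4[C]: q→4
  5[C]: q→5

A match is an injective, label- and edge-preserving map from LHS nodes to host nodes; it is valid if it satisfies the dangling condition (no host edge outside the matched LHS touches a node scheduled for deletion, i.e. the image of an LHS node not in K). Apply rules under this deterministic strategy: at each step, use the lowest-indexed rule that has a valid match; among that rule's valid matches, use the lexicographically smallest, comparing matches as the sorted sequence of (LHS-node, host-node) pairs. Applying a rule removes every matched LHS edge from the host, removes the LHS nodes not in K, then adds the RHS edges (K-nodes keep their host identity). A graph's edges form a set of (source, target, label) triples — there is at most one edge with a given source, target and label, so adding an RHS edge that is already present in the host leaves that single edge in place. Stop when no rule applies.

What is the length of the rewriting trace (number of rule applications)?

Answer: 4

Derivation:
[0] host  ⇒  6 nodes, 7 edges  {0-q->0 0-p->1 0-q->1 0-p->2 3-q->3 4-q->4 5-q->5}
[1] R0 @ {0↦3, 1↦2}  ⇒  5 nodes, 6 edges  {0-q->0 0-p->1 0-q->1 0-p->2 4-q->4 5-q->5}
[2] R0 @ {0↦4, 1↦2}  ⇒  4 nodes, 5 edges  {0-q->0 0-p->1 0-q->1 0-p->2 5-q->5}
[3] R0 @ {0↦5, 1↦2}  ⇒  3 nodes, 4 edges  {0-q->0 0-p->1 0-q->1 0-p->2}
[4] R2 @ {0↦1, 1↦0}  ⇒  3 nodes, 2 edges  {0-q->0 0-p->2}
normal form: no rule applies after step 4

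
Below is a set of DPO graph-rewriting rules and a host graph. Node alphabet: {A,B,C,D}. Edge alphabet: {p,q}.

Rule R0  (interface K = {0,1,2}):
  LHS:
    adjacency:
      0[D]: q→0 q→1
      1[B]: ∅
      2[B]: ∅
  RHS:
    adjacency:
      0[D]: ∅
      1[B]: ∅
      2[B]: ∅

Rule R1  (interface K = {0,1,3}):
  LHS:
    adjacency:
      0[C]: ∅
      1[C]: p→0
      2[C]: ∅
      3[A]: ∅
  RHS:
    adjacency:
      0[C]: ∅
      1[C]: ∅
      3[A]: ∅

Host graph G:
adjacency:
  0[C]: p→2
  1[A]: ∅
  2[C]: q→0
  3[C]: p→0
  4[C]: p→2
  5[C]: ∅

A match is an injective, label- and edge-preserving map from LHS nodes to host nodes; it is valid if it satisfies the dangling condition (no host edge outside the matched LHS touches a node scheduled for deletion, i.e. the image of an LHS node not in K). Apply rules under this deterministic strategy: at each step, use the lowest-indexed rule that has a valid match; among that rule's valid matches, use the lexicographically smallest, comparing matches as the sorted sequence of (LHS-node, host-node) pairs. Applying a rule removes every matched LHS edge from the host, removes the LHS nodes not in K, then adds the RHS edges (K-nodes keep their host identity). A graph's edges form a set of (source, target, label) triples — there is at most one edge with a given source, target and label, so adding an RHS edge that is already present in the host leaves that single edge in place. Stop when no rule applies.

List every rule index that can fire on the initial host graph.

Answer: [R1]

Steps:
R0: no valid match — LHS pattern not found
R1: 3 valid matches — {0↦0, 1↦3, 2↦5, 3↦1}, {0↦2, 1↦0, 2↦5, 3↦1}, {0↦2, 1↦4, 2↦5, 3↦1}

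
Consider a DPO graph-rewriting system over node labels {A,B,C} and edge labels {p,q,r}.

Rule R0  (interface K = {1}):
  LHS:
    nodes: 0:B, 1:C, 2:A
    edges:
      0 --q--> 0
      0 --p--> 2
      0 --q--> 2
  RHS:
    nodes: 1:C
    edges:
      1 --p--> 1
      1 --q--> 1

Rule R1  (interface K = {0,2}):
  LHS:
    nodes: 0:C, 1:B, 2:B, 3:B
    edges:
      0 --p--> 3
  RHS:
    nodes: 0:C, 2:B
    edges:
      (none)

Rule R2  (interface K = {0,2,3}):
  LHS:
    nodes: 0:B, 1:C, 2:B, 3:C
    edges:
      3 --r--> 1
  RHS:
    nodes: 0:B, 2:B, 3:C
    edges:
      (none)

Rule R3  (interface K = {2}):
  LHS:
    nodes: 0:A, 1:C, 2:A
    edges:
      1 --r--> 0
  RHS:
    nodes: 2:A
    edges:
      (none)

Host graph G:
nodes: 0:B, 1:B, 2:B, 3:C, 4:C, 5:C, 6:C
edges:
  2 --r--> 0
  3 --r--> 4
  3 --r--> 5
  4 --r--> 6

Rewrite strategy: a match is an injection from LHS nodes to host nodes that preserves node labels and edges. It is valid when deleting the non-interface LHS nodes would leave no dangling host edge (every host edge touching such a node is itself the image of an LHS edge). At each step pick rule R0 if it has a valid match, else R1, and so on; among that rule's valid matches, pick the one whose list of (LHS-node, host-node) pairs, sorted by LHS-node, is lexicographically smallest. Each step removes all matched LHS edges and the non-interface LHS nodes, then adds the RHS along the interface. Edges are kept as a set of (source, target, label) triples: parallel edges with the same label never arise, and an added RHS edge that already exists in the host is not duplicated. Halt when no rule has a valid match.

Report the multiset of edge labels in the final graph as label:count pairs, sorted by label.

Answer: r:1

Steps:
initial: |V|=7 |E|=4  E = 2-r->0 3-r->4 3-r->5 4-r->6
step 1: apply R2 at {0↦0, 1↦5, 2↦1, 3↦3}  → |V|=6 |E|=3  E = 2-r->0 3-r->4 4-r->6
step 2: apply R2 at {0↦0, 1↦6, 2↦1, 3↦4}  → |V|=5 |E|=2  E = 2-r->0 3-r->4
step 3: apply R2 at {0↦0, 1↦4, 2↦1, 3↦3}  → |V|=4 |E|=1  E = 2-r->0
normal form: no rule applies after step 3
NF edges: [(2, 0, 'r')]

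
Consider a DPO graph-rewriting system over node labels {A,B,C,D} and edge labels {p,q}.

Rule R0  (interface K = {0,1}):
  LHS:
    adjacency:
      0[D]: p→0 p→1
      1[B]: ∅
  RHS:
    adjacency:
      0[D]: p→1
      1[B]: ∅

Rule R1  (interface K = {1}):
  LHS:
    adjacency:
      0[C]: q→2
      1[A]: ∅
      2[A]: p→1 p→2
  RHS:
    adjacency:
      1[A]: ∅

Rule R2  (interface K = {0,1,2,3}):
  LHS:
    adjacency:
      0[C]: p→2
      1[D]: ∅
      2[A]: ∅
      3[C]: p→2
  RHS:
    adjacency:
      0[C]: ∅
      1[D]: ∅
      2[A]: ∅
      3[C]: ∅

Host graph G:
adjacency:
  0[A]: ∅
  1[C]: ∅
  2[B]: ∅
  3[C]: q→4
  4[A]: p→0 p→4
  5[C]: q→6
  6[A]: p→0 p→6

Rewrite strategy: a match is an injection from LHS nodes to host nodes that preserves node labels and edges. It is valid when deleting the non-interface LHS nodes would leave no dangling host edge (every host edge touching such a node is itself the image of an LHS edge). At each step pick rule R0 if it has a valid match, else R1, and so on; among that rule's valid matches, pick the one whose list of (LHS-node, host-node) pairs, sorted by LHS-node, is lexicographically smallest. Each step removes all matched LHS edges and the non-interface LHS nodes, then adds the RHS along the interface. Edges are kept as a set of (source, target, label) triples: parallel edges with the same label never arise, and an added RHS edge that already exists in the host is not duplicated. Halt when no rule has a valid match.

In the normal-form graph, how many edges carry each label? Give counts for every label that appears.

Answer: (no edges)

Derivation:
start.  V:7 E:6  edges: 3-q->4 4-p->0 4-p->4 5-q->6 6-p->0 6-p->6
1. fire R1 via {0↦3, 1↦0, 2↦4}  →  V:5 E:3  edges: 5-q->6 6-p->0 6-p->6
2. fire R1 via {0↦5, 1↦0, 2↦6}  →  V:3 E:0  edges: ∅
halt: no rule applies after step 2
NF edges: []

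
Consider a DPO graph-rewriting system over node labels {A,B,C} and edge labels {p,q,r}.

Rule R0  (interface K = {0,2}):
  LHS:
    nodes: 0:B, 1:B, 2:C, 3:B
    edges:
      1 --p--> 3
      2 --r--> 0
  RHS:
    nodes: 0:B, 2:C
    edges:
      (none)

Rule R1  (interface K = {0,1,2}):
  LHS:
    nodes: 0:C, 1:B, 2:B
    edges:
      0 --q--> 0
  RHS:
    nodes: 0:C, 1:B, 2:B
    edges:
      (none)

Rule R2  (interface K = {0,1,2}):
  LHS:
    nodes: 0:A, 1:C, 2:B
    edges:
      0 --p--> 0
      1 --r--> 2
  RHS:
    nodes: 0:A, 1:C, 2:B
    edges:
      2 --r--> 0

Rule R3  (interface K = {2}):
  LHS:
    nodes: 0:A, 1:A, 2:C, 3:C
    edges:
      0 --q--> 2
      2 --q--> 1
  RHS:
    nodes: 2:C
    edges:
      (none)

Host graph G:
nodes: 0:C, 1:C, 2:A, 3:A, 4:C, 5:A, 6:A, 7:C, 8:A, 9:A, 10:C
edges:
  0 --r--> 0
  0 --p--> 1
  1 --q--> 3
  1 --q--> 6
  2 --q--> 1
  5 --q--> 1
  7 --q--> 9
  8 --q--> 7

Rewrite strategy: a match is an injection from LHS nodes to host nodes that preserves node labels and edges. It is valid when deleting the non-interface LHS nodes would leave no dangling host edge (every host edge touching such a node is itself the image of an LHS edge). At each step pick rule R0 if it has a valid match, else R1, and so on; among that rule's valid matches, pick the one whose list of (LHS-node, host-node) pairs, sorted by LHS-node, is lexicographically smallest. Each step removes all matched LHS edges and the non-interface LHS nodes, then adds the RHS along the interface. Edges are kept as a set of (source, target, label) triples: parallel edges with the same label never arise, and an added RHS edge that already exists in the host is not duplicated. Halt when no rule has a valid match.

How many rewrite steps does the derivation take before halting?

start.  V:11 E:8  edges: 0-r->0 0-p->1 1-q->3 1-q->6 2-q->1 5-q->1 7-q->9 8-q->7
1. fire R3 via {0↦2, 1↦3, 2↦1, 3↦4}  →  V:8 E:6  edges: 0-r->0 0-p->1 1-q->6 5-q->1 7-q->9 8-q->7
2. fire R3 via {0↦5, 1↦6, 2↦1, 3↦10}  →  V:5 E:4  edges: 0-r->0 0-p->1 7-q->9 8-q->7
final graph: no rule applies after step 2

Answer: 2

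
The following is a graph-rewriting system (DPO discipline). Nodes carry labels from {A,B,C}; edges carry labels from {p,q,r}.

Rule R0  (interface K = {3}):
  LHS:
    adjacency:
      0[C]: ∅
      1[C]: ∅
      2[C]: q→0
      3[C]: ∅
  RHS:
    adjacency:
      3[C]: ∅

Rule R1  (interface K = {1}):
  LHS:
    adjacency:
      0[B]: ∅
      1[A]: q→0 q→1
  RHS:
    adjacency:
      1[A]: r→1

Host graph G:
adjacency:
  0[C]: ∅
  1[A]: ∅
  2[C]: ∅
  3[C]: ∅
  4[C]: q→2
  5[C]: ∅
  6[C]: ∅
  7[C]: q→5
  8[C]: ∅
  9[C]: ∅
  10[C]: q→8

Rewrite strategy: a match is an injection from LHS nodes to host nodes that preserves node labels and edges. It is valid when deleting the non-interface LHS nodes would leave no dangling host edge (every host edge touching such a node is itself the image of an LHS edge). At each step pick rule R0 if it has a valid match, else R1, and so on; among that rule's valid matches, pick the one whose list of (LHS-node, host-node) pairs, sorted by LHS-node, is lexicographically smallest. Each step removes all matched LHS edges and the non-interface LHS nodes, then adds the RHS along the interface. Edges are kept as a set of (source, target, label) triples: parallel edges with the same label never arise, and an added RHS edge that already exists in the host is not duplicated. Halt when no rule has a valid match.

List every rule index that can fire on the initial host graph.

R0: 84 valid matches — {0↦2, 1↦0, 2↦4, 3↦3}, {0↦2, 1↦0, 2↦4, 3↦5}, {0↦2, 1↦0, 2↦4, 3↦6} (+81 more)
R1: no valid match — LHS pattern not found

Answer: [R0]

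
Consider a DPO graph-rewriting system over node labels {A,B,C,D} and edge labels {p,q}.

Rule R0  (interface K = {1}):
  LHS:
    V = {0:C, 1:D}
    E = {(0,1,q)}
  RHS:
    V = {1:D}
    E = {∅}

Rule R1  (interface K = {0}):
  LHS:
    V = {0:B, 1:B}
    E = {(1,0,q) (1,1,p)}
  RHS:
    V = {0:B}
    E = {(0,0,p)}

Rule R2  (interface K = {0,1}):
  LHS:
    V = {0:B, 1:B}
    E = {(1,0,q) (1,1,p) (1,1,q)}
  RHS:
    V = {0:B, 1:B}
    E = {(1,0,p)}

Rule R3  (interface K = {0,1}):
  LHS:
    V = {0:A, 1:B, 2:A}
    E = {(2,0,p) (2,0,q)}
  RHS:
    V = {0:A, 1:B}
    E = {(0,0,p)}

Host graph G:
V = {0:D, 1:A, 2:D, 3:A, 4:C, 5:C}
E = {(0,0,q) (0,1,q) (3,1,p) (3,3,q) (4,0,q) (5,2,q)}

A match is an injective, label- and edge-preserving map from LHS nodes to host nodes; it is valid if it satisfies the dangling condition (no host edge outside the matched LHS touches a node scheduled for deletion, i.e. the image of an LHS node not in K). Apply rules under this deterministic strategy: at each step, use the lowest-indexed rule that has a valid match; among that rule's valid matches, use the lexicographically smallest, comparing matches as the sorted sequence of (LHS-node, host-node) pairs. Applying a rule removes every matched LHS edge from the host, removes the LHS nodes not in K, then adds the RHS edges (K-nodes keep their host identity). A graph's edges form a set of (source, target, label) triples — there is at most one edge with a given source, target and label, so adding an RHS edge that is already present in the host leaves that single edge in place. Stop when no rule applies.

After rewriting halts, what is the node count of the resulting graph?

Answer: 4

Steps:
start.  V:6 E:6  edges: 0-q->0 0-q->1 3-p->1 3-q->3 4-q->0 5-q->2
1. fire R0 via {0↦4, 1↦0}  →  V:5 E:5  edges: 0-q->0 0-q->1 3-p->1 3-q->3 5-q->2
2. fire R0 via {0↦5, 1↦2}  →  V:4 E:4  edges: 0-q->0 0-q->1 3-p->1 3-q->3
halt: no rule applies after step 2
NF nodes: {0:D, 1:A, 2:D, 3:A}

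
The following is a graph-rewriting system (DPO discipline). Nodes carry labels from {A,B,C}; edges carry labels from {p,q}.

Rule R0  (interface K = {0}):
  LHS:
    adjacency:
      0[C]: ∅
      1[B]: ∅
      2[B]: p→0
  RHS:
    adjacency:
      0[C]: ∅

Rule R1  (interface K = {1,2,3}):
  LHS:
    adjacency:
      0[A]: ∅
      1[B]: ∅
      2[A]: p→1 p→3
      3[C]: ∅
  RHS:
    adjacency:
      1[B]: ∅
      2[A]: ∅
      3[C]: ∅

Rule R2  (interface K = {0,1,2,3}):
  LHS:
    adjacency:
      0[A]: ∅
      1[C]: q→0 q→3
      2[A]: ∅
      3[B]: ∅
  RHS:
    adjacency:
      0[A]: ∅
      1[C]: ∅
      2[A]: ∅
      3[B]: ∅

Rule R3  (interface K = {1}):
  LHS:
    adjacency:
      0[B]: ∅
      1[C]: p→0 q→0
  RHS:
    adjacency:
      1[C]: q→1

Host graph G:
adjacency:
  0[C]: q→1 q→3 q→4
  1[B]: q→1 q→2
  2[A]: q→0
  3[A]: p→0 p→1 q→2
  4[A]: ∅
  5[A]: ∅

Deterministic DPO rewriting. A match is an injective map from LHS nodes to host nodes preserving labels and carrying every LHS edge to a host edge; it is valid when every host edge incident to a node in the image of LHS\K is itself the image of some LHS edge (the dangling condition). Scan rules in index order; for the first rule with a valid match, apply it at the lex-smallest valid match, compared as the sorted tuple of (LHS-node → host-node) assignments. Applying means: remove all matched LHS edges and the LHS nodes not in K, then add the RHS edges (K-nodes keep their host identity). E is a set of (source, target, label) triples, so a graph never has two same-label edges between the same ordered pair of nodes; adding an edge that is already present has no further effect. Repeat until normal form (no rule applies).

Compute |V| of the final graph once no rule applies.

Answer: 5

Derivation:
initial: |V|=6 |E|=9  E = 0-q->1 0-q->3 0-q->4 1-q->1 1-q->2 2-q->0 3-p->0 3-p->1 3-q->2
step 1: apply R1 at {0↦5, 1↦1, 2↦3, 3↦0}  → |V|=5 |E|=7  E = 0-q->1 0-q->3 0-q->4 1-q->1 1-q->2 2-q->0 3-q->2
step 2: apply R2 at {0↦3, 1↦0, 2↦2, 3↦1}  → |V|=5 |E|=5  E = 0-q->4 1-q->1 1-q->2 2-q->0 3-q->2
halt: no rule applies after step 2
NF nodes: {0:C, 1:B, 2:A, 3:A, 4:A}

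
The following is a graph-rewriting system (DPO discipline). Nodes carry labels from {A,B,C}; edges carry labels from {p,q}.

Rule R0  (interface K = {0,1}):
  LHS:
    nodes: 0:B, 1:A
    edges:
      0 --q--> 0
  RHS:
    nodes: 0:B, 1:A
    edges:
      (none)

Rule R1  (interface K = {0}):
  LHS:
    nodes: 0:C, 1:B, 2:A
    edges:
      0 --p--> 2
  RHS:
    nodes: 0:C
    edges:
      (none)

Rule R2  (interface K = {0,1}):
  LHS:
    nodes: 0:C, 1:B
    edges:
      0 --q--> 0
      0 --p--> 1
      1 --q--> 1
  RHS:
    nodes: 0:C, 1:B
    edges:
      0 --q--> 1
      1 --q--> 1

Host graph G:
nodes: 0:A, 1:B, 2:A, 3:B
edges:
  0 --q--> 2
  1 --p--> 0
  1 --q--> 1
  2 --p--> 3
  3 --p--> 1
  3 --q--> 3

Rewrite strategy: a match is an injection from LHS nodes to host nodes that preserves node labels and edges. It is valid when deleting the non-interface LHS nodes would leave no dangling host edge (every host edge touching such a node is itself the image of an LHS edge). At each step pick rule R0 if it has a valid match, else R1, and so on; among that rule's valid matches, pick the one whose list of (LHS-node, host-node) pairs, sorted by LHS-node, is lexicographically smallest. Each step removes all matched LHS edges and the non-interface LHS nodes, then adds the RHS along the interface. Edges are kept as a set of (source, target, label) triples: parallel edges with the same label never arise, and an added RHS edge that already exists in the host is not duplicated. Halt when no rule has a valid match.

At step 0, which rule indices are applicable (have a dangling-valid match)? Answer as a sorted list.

Answer: [R0]

Derivation:
R0: 4 valid matches — {0↦1, 1↦0}, {0↦1, 1↦2}, {0↦3, 1↦0} (+1 more)
R1: no valid match — LHS pattern not found
R2: no valid match — LHS pattern not found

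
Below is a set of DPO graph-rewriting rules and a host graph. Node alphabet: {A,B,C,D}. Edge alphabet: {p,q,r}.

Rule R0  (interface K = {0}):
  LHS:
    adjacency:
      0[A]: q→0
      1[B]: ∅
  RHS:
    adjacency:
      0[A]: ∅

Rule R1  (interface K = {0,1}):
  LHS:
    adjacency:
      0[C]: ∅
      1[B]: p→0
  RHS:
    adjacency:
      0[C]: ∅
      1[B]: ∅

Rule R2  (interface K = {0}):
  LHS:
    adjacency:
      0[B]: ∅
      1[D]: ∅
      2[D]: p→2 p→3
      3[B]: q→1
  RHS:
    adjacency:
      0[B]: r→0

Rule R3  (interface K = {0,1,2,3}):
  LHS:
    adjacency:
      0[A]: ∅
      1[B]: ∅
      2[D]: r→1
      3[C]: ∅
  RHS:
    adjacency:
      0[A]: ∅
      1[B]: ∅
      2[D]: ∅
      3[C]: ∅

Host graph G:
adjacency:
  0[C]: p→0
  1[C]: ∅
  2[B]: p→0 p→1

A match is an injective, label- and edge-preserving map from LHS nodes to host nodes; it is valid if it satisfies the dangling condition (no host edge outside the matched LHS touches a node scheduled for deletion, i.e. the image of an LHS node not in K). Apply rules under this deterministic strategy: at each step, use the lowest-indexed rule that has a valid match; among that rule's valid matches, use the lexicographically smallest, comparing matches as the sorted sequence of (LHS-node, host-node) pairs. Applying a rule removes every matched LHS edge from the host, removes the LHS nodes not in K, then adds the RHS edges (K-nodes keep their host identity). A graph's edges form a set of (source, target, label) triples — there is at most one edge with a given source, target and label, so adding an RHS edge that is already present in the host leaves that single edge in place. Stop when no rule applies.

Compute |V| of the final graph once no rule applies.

initial: |V|=3 |E|=3  E = 0-p->0 2-p->0 2-p->1
step 1: apply R1 at {0↦0, 1↦2}  → |V|=3 |E|=2  E = 0-p->0 2-p->1
step 2: apply R1 at {0↦1, 1↦2}  → |V|=3 |E|=1  E = 0-p->0
normal form: no rule applies after step 2
NF nodes: {0:C, 1:C, 2:B}

Answer: 3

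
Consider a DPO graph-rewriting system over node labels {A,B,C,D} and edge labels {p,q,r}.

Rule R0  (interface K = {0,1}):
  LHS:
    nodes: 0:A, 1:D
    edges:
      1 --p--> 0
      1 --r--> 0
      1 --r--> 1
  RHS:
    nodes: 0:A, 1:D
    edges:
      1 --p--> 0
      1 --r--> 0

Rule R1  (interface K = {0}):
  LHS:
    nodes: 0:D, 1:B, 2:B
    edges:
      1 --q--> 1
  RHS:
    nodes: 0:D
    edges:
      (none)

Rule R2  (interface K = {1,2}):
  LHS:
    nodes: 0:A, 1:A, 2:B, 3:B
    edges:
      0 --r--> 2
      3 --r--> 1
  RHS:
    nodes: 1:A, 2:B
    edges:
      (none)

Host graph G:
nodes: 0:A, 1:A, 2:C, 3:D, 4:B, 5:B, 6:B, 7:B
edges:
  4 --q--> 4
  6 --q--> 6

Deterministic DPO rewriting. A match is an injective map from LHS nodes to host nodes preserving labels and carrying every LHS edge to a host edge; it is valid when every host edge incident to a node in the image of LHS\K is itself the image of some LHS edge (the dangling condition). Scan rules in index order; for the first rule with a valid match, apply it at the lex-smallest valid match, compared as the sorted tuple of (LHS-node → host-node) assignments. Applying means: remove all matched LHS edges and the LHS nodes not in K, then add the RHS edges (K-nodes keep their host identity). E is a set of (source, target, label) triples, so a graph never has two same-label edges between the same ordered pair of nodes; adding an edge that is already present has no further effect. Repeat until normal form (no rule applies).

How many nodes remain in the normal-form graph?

Answer: 4

Rewrite trace:
[0] host  ⇒  8 nodes, 2 edges  {4-q->4 6-q->6}
[1] R1 @ {0↦3, 1↦4, 2↦5}  ⇒  6 nodes, 1 edges  {6-q->6}
[2] R1 @ {0↦3, 1↦6, 2↦7}  ⇒  4 nodes, 0 edges  {∅}
final graph: no rule applies after step 2
NF nodes: {0:A, 1:A, 2:C, 3:D}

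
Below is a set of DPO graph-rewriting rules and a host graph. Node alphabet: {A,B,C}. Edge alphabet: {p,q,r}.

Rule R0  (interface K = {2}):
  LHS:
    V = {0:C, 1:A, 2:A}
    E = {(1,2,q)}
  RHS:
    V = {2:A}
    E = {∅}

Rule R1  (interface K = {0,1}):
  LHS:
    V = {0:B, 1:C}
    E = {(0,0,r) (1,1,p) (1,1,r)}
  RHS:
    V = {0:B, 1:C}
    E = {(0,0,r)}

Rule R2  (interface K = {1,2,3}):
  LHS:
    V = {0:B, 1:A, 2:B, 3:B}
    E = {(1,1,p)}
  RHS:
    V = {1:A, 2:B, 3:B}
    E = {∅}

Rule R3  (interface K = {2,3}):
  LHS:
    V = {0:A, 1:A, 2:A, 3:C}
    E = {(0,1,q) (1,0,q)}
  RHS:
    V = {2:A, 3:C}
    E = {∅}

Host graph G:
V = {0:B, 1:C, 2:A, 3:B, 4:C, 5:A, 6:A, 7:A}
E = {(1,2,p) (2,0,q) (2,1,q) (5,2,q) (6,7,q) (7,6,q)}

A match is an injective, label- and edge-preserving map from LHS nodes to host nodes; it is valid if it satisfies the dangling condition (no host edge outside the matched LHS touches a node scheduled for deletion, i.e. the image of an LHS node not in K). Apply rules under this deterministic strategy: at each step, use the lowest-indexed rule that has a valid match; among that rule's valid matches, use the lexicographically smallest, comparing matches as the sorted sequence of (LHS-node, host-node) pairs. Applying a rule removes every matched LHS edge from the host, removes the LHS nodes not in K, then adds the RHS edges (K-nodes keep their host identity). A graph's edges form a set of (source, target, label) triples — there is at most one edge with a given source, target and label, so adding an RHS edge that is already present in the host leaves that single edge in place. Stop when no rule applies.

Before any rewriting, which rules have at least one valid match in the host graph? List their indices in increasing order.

Answer: [R0,R3]

Steps:
R0: 1 valid match — {0↦4, 1↦5, 2↦2}
R1: no valid match — LHS pattern not found
R2: no valid match — LHS pattern not found
R3: 8 valid matches — {0↦6, 1↦7, 2↦2, 3↦1}, {0↦6, 1↦7, 2↦2, 3↦4}, {0↦6, 1↦7, 2↦5, 3↦1} (+5 more)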